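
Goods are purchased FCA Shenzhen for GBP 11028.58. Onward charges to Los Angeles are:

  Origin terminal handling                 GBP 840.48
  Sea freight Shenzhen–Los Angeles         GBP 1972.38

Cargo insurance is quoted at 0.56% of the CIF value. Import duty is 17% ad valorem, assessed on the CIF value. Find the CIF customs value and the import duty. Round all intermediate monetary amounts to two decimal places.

CIF value: GBP 13919.39; import duty: GBP 2366.30

Let C be the CIF value. C = FCA price + pre-shipment costs + freight + 0.56% × C
C − 0.56% × C = 11028.58 + 840.48 + 1972.38
0.9944 × C = 13841.44
C = 13841.44 / 0.9944 = 13919.39
Insurance premium = 0.56% × 13919.39 = 77.95
Import duty = 13919.39 × 17% = 2366.30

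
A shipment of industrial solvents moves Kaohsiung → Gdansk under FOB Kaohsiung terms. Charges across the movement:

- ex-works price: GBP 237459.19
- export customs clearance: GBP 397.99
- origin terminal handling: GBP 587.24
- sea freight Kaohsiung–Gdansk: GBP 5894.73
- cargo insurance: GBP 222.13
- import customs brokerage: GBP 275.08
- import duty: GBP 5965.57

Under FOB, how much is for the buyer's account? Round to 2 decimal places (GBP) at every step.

Buyer's account: GBP 12357.51

FOB: the seller bears costs until goods are on board at the origin port; the buyer bears freight, insurance and all costs thereafter.
Seller's account: goods 237459.19 + export clearance 397.99 + origin terminal 587.24 = 238444.42
Buyer's account: freight 5894.73 + insurance 222.13 + brokerage 275.08 + duty 5965.57 = 12357.51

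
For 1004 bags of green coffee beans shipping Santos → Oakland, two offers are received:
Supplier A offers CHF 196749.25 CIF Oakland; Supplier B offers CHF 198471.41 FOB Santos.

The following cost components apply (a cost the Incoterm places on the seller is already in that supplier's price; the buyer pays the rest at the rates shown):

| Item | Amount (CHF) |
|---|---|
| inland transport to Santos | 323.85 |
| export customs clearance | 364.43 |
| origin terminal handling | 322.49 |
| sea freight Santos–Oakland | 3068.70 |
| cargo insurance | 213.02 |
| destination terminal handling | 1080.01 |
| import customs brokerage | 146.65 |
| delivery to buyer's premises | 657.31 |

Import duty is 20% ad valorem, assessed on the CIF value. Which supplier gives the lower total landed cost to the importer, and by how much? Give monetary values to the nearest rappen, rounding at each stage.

Supplier A (CIF):
The CIF price already equals the CIF value: 196749.25
Import duty = 196749.25 × 20% = 39349.85
Buyer bears (A): 1080.01 + 146.65 + 657.31 = 1883.97
Landed cost (A) = invoice 196749.25 + 1883.97 + duty 39349.85 = 237983.07
Supplier B (FOB):
CIF value = FOB price + freight + insurance = 198471.41 + 3068.70 + 213.02 = 201753.13
Import duty = 201753.13 × 20% = 40350.63
Buyer bears (B): 3068.70 + 213.02 + 1080.01 + 146.65 + 657.31 = 5165.69
Landed cost (B) = invoice 198471.41 + 5165.69 + duty 40350.63 = 243987.73
Difference = |237983.07 − 243987.73| = 6004.66

Supplier A is cheaper by CHF 6004.66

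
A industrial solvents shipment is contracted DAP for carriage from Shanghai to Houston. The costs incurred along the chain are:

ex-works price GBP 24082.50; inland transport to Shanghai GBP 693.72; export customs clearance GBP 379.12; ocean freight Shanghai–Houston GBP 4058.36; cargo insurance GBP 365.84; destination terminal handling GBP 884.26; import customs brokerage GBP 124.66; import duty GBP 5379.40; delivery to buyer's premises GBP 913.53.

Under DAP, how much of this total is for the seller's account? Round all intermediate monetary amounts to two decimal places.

Seller's account: GBP 31377.33

DAP: the seller bears all costs to the named destination except import duty and clearance.
Seller's account: goods 24082.50 + inland to port 693.72 + export clearance 379.12 + freight 4058.36 + insurance 365.84 + destination terminal 884.26 + delivery 913.53 = 31377.33
Buyer's account: brokerage 124.66 + duty 5379.40 = 5504.06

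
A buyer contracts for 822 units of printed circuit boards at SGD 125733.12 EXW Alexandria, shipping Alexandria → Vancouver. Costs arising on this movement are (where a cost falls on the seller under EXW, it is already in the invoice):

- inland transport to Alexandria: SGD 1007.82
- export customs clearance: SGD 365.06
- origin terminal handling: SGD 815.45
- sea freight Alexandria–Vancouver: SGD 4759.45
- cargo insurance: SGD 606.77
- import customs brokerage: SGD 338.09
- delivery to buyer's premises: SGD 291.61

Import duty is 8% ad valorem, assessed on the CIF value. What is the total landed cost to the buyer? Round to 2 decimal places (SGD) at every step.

Total landed cost: SGD 144580.38

EXW: the seller makes goods available at their premises; the buyer bears all onward costs.
CIF value = EXW price + inland to port + export clearance + origin terminal + freight + insurance = 125733.12 + 1007.82 + 365.06 + 815.45 + 4759.45 + 606.77 = 133287.67
Import duty = 133287.67 × 8% = 10663.01
Buyer bears: inland to port 1007.82 + export clearance 365.06 + origin terminal 815.45 + freight 4759.45 + insurance 606.77 + brokerage 338.09 + delivery 291.61 + duty 10663.01 = 18847.26
Landed cost = invoice 125733.12 + 18847.26 = 144580.38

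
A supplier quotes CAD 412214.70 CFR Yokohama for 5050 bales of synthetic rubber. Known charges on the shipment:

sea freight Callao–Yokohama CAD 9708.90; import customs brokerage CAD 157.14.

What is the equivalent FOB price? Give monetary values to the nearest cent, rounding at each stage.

Not relevant to the conversion: brokerage — on the buyer under both terms; not part of either seller's price.
From CFR to FOB, the seller no longer bears: freight.
FOB price = 412214.70 − 9708.90 = 402505.80

FOB price: CAD 402505.80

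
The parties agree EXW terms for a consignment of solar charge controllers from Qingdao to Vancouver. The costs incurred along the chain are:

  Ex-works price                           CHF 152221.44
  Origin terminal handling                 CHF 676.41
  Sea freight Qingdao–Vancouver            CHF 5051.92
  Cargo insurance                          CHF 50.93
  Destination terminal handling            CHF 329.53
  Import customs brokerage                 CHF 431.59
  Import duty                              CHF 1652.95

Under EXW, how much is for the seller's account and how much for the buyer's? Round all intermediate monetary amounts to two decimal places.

Seller: CHF 152221.44; buyer: CHF 8193.33

EXW: the seller makes goods available at their premises; the buyer bears all onward costs.
Seller's account: goods 152221.44 = 152221.44
Buyer's account: origin terminal 676.41 + freight 5051.92 + insurance 50.93 + destination terminal 329.53 + brokerage 431.59 + duty 1652.95 = 8193.33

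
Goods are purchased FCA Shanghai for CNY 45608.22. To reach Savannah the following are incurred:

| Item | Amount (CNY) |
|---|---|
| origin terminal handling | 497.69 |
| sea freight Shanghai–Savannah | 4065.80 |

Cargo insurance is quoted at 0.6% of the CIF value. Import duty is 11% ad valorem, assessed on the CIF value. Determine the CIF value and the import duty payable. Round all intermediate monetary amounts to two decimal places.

CIF value: CNY 50474.56; import duty: CNY 5552.20

Let C be the CIF value. C = FCA price + pre-shipment costs + freight + 0.6% × C
C − 0.6% × C = 45608.22 + 497.69 + 4065.80
0.994 × C = 50171.71
C = 50171.71 / 0.994 = 50474.56
Insurance premium = 0.6% × 50474.56 = 302.85
Import duty = 50474.56 × 11% = 5552.20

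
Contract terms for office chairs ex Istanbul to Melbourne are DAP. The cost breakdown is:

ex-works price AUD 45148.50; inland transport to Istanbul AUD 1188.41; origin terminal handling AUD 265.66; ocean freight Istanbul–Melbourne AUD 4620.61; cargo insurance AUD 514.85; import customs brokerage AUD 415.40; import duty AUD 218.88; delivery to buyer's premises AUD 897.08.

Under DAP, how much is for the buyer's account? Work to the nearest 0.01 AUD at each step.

DAP: the seller bears all costs to the named destination except import duty and clearance.
Seller's account: goods 45148.50 + inland to port 1188.41 + origin terminal 265.66 + freight 4620.61 + insurance 514.85 + delivery 897.08 = 52635.11
Buyer's account: brokerage 415.40 + duty 218.88 = 634.28

Buyer's account: AUD 634.28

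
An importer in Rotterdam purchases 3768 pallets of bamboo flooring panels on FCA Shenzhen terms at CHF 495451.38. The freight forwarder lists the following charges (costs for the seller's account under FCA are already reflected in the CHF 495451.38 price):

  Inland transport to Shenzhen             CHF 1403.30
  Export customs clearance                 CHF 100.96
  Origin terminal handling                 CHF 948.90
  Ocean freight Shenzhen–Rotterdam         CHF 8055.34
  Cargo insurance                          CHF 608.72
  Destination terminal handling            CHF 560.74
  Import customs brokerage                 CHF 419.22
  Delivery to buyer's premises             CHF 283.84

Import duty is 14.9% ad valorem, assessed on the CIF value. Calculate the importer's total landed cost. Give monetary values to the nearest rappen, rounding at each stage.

FCA: the seller delivers export-cleared goods to the carrier; the buyer bears costs from that point.
Already in the invoice (seller's account under FCA): inland to port, export clearance — exclude.
CIF value = FCA price + origin terminal + freight + insurance = 495451.38 + 948.90 + 8055.34 + 608.72 = 505064.34
Import duty = 505064.34 × 14.9% = 75254.59
Buyer bears: origin terminal 948.90 + freight 8055.34 + insurance 608.72 + destination terminal 560.74 + brokerage 419.22 + delivery 283.84 + duty 75254.59 = 86131.35
Landed cost = invoice 495451.38 + 86131.35 = 581582.73

Total landed cost: CHF 581582.73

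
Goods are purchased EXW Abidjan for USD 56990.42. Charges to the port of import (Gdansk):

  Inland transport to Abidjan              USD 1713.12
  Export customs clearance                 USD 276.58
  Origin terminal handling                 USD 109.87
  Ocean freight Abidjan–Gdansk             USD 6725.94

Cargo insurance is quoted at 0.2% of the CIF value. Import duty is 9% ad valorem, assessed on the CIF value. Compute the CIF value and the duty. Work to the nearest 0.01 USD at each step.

CIF value: USD 65947.83; import duty: USD 5935.30

Let C be the CIF value. C = EXW price + pre-shipment costs + freight + 0.2% × C
C − 0.2% × C = 56990.42 + 1713.12 + 276.58 + 109.87 + 6725.94
0.998 × C = 65815.93
C = 65815.93 / 0.998 = 65947.83
Insurance premium = 0.2% × 65947.83 = 131.90
Import duty = 65947.83 × 9% = 5935.30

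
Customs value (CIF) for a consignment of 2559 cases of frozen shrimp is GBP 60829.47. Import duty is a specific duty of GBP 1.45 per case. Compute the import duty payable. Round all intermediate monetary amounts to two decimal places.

Import duty: GBP 3710.55

Import duty = 2559 × 1.45 = 3710.55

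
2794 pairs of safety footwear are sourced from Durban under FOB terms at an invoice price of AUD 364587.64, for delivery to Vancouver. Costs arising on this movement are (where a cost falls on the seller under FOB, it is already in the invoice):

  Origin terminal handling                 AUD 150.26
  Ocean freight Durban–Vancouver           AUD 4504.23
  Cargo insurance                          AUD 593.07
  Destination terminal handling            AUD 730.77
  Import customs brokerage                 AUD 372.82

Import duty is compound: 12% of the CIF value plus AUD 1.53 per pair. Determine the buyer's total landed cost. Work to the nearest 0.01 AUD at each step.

FOB: the seller bears costs until goods are on board at the origin port; the buyer bears freight, insurance and all costs thereafter.
Already in the invoice (seller's account under FOB): origin terminal — exclude.
CIF value = FOB price + freight + insurance = 364587.64 + 4504.23 + 593.07 = 369684.94
Ad valorem component: 369684.94 × 12% = 44362.19
Specific component: 2794 × 1.53 = 4274.82
Import duty = 44362.19 + 4274.82 = 48637.01
Buyer bears: freight 4504.23 + insurance 593.07 + destination terminal 730.77 + brokerage 372.82 + duty 48637.01 = 54837.90
Landed cost = invoice 364587.64 + 54837.90 = 419425.54

Total landed cost: AUD 419425.54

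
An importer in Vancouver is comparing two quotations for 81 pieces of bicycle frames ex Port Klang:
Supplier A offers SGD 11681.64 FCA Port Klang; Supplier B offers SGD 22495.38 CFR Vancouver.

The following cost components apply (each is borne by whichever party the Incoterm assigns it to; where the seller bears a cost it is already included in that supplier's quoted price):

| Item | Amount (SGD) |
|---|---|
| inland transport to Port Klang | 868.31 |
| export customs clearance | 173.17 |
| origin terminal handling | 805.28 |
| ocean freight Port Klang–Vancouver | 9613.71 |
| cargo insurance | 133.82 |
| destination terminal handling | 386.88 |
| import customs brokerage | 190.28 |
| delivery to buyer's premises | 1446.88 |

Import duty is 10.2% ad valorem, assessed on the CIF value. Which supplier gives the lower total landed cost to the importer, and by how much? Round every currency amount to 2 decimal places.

Supplier A is cheaper by SGD 435.02

Supplier A (FCA):
CIF value = FCA price + origin terminal + freight + insurance = 11681.64 + 805.28 + 9613.71 + 133.82 = 22234.45
Import duty = 22234.45 × 10.2% = 2267.91
Buyer bears (A): 805.28 + 9613.71 + 133.82 + 386.88 + 190.28 + 1446.88 = 12576.85
Landed cost (A) = invoice 11681.64 + 12576.85 + duty 2267.91 = 26526.40
Supplier B (CFR):
CIF value = CFR price + insurance = 22495.38 + 133.82 = 22629.20
Import duty = 22629.20 × 10.2% = 2308.18
Buyer bears (B): 133.82 + 386.88 + 190.28 + 1446.88 = 2157.86
Landed cost (B) = invoice 22495.38 + 2157.86 + duty 2308.18 = 26961.42
Difference = |26526.40 − 26961.42| = 435.02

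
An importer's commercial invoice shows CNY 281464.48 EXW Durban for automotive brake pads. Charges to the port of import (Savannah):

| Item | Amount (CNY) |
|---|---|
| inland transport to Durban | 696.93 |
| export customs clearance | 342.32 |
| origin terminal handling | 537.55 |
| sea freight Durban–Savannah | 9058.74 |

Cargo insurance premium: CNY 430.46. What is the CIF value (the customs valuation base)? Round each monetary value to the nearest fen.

CIF = EXW price + pre-shipment costs + freight + insurance
CIF = 281464.48 + 696.93 + 342.32 + 537.55 + 9058.74 + 430.46 = 292530.48

CIF value: CNY 292530.48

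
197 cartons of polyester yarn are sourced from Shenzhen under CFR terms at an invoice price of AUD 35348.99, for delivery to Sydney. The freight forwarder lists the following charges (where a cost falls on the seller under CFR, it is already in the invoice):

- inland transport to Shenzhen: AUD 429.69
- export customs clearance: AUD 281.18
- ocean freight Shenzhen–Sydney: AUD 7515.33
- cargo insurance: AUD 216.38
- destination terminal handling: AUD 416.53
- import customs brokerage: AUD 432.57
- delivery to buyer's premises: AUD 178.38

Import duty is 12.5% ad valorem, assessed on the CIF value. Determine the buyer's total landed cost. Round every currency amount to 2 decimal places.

CFR: the seller pays costs through ocean freight to the destination port, but not insurance.
Already in the invoice (seller's account under CFR): inland to port, export clearance, freight — exclude.
CIF value = CFR price + insurance = 35348.99 + 216.38 = 35565.37
Import duty = 35565.37 × 12.5% = 4445.67
Buyer bears: insurance 216.38 + destination terminal 416.53 + brokerage 432.57 + delivery 178.38 + duty 4445.67 = 5689.53
Landed cost = invoice 35348.99 + 5689.53 = 41038.52

Total landed cost: AUD 41038.52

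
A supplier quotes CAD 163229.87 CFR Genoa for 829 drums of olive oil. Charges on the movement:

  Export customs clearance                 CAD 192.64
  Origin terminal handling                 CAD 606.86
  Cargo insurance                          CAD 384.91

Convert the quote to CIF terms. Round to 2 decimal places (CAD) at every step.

Not relevant to the conversion: export clearance, origin terminal — on the seller under both CFR and CIF; already in the CFR price and stays in the CIF price.
From CFR to CIF, the seller additionally bears: insurance.
CIF price = 163229.87 + 384.91 = 163614.78

CIF price: CAD 163614.78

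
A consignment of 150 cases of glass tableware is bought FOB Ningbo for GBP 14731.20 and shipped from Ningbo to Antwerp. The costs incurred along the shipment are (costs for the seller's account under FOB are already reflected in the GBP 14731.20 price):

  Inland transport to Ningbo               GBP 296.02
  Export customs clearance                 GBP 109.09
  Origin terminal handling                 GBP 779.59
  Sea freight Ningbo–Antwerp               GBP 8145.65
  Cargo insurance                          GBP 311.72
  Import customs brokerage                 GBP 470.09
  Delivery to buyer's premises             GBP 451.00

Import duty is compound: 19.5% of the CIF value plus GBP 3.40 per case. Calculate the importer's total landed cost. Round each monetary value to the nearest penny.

Total landed cost: GBP 29141.43

FOB: the seller bears costs until goods are on board at the origin port; the buyer bears freight, insurance and all costs thereafter.
Already in the invoice (seller's account under FOB): inland to port, export clearance, origin terminal — exclude.
CIF value = FOB price + freight + insurance = 14731.20 + 8145.65 + 311.72 = 23188.57
Ad valorem component: 23188.57 × 19.5% = 4521.77
Specific component: 150 × 3.40 = 510.00
Import duty = 4521.77 + 510.00 = 5031.77
Buyer bears: freight 8145.65 + insurance 311.72 + brokerage 470.09 + delivery 451.00 + duty 5031.77 = 14410.23
Landed cost = invoice 14731.20 + 14410.23 = 29141.43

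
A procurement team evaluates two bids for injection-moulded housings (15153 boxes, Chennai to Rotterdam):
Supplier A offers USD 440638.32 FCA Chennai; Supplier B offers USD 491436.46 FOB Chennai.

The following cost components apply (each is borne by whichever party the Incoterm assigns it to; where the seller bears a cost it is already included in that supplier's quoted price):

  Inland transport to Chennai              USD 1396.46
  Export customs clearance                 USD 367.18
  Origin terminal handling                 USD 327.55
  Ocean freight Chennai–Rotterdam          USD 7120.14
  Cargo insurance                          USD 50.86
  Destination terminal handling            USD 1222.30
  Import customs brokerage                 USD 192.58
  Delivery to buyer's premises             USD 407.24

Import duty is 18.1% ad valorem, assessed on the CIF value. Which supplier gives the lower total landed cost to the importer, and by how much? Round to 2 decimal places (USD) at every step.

Supplier A (FCA):
CIF value = FCA price + origin terminal + freight + insurance = 440638.32 + 327.55 + 7120.14 + 50.86 = 448136.87
Import duty = 448136.87 × 18.1% = 81112.77
Buyer bears (A): 327.55 + 7120.14 + 50.86 + 1222.30 + 192.58 + 407.24 = 9320.67
Landed cost (A) = invoice 440638.32 + 9320.67 + duty 81112.77 = 531071.76
Supplier B (FOB):
CIF value = FOB price + freight + insurance = 491436.46 + 7120.14 + 50.86 = 498607.46
Import duty = 498607.46 × 18.1% = 90247.95
Buyer bears (B): 7120.14 + 50.86 + 1222.30 + 192.58 + 407.24 = 8993.12
Landed cost (B) = invoice 491436.46 + 8993.12 + duty 90247.95 = 590677.53
Difference = |531071.76 − 590677.53| = 59605.77

Supplier A is cheaper by USD 59605.77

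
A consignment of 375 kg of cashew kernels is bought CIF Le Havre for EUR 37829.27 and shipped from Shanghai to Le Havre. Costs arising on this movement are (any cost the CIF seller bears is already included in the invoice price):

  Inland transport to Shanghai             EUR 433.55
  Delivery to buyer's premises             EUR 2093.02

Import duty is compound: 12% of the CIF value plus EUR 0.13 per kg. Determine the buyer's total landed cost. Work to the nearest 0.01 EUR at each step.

Total landed cost: EUR 44510.55

CIF: the seller pays costs through ocean freight and marine insurance to the destination port.
Already in the invoice (seller's account under CIF): inland to port — exclude.
The CIF price already equals the CIF value: 37829.27
Ad valorem component: 37829.27 × 12% = 4539.51
Specific component: 375 × 0.13 = 48.75
Import duty = 4539.51 + 48.75 = 4588.26
Buyer bears: delivery 2093.02 + duty 4588.26 = 6681.28
Landed cost = invoice 37829.27 + 6681.28 = 44510.55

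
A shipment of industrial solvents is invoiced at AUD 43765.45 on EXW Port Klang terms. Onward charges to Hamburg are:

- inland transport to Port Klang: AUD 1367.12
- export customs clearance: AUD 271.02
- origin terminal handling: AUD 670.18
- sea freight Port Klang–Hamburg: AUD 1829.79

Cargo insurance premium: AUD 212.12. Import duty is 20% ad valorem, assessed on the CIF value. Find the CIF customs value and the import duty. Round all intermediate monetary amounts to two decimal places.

CIF value: AUD 48115.68; import duty: AUD 9623.14

CIF = EXW price + pre-shipment costs + freight + insurance
CIF = 43765.45 + 1367.12 + 271.02 + 670.18 + 1829.79 + 212.12 = 48115.68
Import duty = 48115.68 × 20% = 9623.14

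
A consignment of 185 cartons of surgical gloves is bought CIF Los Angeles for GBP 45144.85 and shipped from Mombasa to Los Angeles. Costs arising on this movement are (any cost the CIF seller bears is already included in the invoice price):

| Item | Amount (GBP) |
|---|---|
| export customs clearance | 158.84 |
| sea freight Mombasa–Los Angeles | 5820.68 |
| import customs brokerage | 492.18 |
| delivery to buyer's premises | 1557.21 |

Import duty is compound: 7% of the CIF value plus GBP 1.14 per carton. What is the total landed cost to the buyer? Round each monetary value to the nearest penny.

Total landed cost: GBP 50565.28

CIF: the seller pays costs through ocean freight and marine insurance to the destination port.
Already in the invoice (seller's account under CIF): export clearance, freight — exclude.
The CIF price already equals the CIF value: 45144.85
Ad valorem component: 45144.85 × 7% = 3160.14
Specific component: 185 × 1.14 = 210.90
Import duty = 3160.14 + 210.90 = 3371.04
Buyer bears: brokerage 492.18 + delivery 1557.21 + duty 3371.04 = 5420.43
Landed cost = invoice 45144.85 + 5420.43 = 50565.28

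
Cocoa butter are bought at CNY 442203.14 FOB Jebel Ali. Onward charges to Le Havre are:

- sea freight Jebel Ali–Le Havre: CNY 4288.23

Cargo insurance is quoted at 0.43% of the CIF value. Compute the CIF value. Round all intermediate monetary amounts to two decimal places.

Let C be the CIF value. C = FOB price + freight + 0.43% × C
C − 0.43% × C = 442203.14 + 4288.23
0.9957 × C = 446491.37
C = 446491.37 / 0.9957 = 448419.57
Insurance premium = 0.43% × 448419.57 = 1928.20

CIF value: CNY 448419.57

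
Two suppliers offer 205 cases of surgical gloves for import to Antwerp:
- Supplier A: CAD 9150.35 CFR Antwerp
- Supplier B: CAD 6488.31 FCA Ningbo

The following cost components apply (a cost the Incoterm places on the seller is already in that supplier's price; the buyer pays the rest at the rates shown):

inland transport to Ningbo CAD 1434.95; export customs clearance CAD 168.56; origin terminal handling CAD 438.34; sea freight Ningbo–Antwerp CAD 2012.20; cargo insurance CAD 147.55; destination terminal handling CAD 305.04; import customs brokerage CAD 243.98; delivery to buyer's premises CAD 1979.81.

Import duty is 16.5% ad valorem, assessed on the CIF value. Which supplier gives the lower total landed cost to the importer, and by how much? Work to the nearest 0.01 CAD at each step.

Supplier A (CFR):
CIF value = CFR price + insurance = 9150.35 + 147.55 = 9297.90
Import duty = 9297.90 × 16.5% = 1534.15
Buyer bears (A): 147.55 + 305.04 + 243.98 + 1979.81 = 2676.38
Landed cost (A) = invoice 9150.35 + 2676.38 + duty 1534.15 = 13360.88
Supplier B (FCA):
CIF value = FCA price + origin terminal + freight + insurance = 6488.31 + 438.34 + 2012.20 + 147.55 = 9086.40
Import duty = 9086.40 × 16.5% = 1499.26
Buyer bears (B): 438.34 + 2012.20 + 147.55 + 305.04 + 243.98 + 1979.81 = 5126.92
Landed cost (B) = invoice 6488.31 + 5126.92 + duty 1499.26 = 13114.49
Difference = |13360.88 − 13114.49| = 246.39

Supplier B is cheaper by CAD 246.39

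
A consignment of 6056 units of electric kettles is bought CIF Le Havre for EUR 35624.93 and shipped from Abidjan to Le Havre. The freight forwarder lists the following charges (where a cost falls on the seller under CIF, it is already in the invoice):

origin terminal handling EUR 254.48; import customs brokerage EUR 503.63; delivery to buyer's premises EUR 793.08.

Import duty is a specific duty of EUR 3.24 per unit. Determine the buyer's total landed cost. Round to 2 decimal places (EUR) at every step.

CIF: the seller pays costs through ocean freight and marine insurance to the destination port.
Already in the invoice (seller's account under CIF): origin terminal — exclude.
The CIF price already equals the CIF value: 35624.93
Import duty = 6056 × 3.24 = 19621.44
Buyer bears: brokerage 503.63 + delivery 793.08 + duty 19621.44 = 20918.15
Landed cost = invoice 35624.93 + 20918.15 = 56543.08

Total landed cost: EUR 56543.08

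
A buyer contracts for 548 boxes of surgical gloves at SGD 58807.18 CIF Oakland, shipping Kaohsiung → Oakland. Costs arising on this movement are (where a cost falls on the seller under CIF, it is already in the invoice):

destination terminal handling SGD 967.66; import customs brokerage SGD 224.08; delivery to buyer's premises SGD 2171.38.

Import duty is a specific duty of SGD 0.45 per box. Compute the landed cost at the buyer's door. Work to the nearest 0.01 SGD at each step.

Total landed cost: SGD 62416.90

CIF: the seller pays costs through ocean freight and marine insurance to the destination port.
The CIF price already equals the CIF value: 58807.18
Import duty = 548 × 0.45 = 246.60
Buyer bears: destination terminal 967.66 + brokerage 224.08 + delivery 2171.38 + duty 246.60 = 3609.72
Landed cost = invoice 58807.18 + 3609.72 = 62416.90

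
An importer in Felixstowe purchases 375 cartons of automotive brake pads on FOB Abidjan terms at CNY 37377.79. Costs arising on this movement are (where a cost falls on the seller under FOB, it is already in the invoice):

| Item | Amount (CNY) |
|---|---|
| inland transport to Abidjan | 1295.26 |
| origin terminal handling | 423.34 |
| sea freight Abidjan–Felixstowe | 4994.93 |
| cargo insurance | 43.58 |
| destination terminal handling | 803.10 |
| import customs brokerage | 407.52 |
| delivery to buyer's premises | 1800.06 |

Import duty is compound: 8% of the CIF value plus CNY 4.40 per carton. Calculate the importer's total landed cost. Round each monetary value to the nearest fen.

Total landed cost: CNY 50470.28

FOB: the seller bears costs until goods are on board at the origin port; the buyer bears freight, insurance and all costs thereafter.
Already in the invoice (seller's account under FOB): inland to port, origin terminal — exclude.
CIF value = FOB price + freight + insurance = 37377.79 + 4994.93 + 43.58 = 42416.30
Ad valorem component: 42416.30 × 8% = 3393.30
Specific component: 375 × 4.40 = 1650.00
Import duty = 3393.30 + 1650.00 = 5043.30
Buyer bears: freight 4994.93 + insurance 43.58 + destination terminal 803.10 + brokerage 407.52 + delivery 1800.06 + duty 5043.30 = 13092.49
Landed cost = invoice 37377.79 + 13092.49 = 50470.28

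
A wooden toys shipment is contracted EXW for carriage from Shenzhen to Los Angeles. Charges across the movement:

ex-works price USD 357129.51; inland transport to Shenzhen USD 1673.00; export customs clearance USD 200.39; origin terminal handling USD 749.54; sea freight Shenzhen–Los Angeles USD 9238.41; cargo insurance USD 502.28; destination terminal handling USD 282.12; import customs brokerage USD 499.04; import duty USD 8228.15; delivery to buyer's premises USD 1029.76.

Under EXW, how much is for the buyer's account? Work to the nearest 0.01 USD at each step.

Buyer's account: USD 22402.69

EXW: the seller makes goods available at their premises; the buyer bears all onward costs.
Seller's account: goods 357129.51 = 357129.51
Buyer's account: inland to port 1673.00 + export clearance 200.39 + origin terminal 749.54 + freight 9238.41 + insurance 502.28 + destination terminal 282.12 + brokerage 499.04 + duty 8228.15 + delivery 1029.76 = 22402.69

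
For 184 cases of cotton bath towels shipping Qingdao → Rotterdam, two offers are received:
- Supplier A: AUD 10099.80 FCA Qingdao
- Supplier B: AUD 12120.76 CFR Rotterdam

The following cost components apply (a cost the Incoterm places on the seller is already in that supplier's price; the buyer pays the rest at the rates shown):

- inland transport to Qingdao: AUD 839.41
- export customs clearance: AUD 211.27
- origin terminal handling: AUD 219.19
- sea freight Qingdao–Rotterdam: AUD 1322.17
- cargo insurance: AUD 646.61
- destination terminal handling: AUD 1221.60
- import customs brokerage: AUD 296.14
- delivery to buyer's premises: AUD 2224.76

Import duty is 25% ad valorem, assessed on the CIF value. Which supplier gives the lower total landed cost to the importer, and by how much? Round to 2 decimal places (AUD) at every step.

Supplier A is cheaper by AUD 599.50

Supplier A (FCA):
CIF value = FCA price + origin terminal + freight + insurance = 10099.80 + 219.19 + 1322.17 + 646.61 = 12287.77
Import duty = 12287.77 × 25% = 3071.94
Buyer bears (A): 219.19 + 1322.17 + 646.61 + 1221.60 + 296.14 + 2224.76 = 5930.47
Landed cost (A) = invoice 10099.80 + 5930.47 + duty 3071.94 = 19102.21
Supplier B (CFR):
CIF value = CFR price + insurance = 12120.76 + 646.61 = 12767.37
Import duty = 12767.37 × 25% = 3191.84
Buyer bears (B): 646.61 + 1221.60 + 296.14 + 2224.76 = 4389.11
Landed cost (B) = invoice 12120.76 + 4389.11 + duty 3191.84 = 19701.71
Difference = |19102.21 − 19701.71| = 599.50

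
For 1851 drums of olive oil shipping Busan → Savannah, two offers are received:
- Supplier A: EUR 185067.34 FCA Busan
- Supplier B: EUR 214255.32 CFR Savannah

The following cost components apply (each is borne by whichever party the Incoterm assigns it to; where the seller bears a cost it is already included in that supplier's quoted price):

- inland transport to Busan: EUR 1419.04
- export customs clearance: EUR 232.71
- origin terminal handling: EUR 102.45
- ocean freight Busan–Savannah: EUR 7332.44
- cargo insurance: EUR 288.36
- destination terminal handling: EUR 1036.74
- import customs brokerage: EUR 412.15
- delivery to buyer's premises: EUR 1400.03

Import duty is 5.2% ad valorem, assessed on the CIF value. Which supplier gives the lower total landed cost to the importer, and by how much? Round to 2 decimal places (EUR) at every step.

Supplier A is cheaper by EUR 22884.25

Supplier A (FCA):
CIF value = FCA price + origin terminal + freight + insurance = 185067.34 + 102.45 + 7332.44 + 288.36 = 192790.59
Import duty = 192790.59 × 5.2% = 10025.11
Buyer bears (A): 102.45 + 7332.44 + 288.36 + 1036.74 + 412.15 + 1400.03 = 10572.17
Landed cost (A) = invoice 185067.34 + 10572.17 + duty 10025.11 = 205664.62
Supplier B (CFR):
CIF value = CFR price + insurance = 214255.32 + 288.36 = 214543.68
Import duty = 214543.68 × 5.2% = 11156.27
Buyer bears (B): 288.36 + 1036.74 + 412.15 + 1400.03 = 3137.28
Landed cost (B) = invoice 214255.32 + 3137.28 + duty 11156.27 = 228548.87
Difference = |205664.62 − 228548.87| = 22884.25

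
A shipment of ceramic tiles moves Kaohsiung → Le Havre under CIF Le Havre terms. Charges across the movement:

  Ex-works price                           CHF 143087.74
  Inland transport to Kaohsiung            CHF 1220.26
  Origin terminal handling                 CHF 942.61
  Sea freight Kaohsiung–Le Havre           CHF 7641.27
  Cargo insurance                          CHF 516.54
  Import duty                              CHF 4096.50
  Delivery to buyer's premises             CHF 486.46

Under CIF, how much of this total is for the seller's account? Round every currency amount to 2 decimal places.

Seller's account: CHF 153408.42

CIF: the seller pays costs through ocean freight and marine insurance to the destination port.
Seller's account: goods 143087.74 + inland to port 1220.26 + origin terminal 942.61 + freight 7641.27 + insurance 516.54 = 153408.42
Buyer's account: duty 4096.50 + delivery 486.46 = 4582.96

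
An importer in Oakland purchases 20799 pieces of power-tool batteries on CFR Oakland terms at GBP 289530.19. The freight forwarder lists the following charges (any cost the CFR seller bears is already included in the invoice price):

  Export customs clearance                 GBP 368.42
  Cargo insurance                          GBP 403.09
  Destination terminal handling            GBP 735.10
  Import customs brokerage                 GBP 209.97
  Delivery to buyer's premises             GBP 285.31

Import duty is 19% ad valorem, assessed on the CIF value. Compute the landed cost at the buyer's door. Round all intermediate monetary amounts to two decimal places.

Total landed cost: GBP 346250.98

CFR: the seller pays costs through ocean freight to the destination port, but not insurance.
Already in the invoice (seller's account under CFR): export clearance — exclude.
CIF value = CFR price + insurance = 289530.19 + 403.09 = 289933.28
Import duty = 289933.28 × 19% = 55087.32
Buyer bears: insurance 403.09 + destination terminal 735.10 + brokerage 209.97 + delivery 285.31 + duty 55087.32 = 56720.79
Landed cost = invoice 289530.19 + 56720.79 = 346250.98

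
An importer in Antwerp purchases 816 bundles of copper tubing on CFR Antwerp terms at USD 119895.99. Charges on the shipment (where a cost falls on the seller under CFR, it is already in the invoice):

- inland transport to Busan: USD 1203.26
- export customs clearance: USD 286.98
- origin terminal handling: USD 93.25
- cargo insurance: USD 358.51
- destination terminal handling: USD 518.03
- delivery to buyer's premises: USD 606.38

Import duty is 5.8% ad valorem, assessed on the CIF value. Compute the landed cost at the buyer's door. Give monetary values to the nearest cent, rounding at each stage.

CFR: the seller pays costs through ocean freight to the destination port, but not insurance.
Already in the invoice (seller's account under CFR): inland to port, export clearance, origin terminal — exclude.
CIF value = CFR price + insurance = 119895.99 + 358.51 = 120254.50
Import duty = 120254.50 × 5.8% = 6974.76
Buyer bears: insurance 358.51 + destination terminal 518.03 + delivery 606.38 + duty 6974.76 = 8457.68
Landed cost = invoice 119895.99 + 8457.68 = 128353.67

Total landed cost: USD 128353.67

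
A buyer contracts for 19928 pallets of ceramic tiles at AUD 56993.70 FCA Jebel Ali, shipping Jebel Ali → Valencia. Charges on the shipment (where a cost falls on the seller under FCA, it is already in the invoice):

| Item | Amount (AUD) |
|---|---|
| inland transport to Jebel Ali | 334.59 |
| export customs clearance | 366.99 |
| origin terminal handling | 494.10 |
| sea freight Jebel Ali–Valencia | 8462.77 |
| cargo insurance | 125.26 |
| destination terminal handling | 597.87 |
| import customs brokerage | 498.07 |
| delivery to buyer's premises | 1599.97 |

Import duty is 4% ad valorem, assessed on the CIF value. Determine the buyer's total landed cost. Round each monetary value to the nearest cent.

FCA: the seller delivers export-cleared goods to the carrier; the buyer bears costs from that point.
Already in the invoice (seller's account under FCA): inland to port, export clearance — exclude.
CIF value = FCA price + origin terminal + freight + insurance = 56993.70 + 494.10 + 8462.77 + 125.26 = 66075.83
Import duty = 66075.83 × 4% = 2643.03
Buyer bears: origin terminal 494.10 + freight 8462.77 + insurance 125.26 + destination terminal 597.87 + brokerage 498.07 + delivery 1599.97 + duty 2643.03 = 14421.07
Landed cost = invoice 56993.70 + 14421.07 = 71414.77

Total landed cost: AUD 71414.77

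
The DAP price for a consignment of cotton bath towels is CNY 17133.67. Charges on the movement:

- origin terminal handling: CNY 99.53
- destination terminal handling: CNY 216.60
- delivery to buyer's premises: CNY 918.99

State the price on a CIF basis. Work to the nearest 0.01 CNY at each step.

CIF price: CNY 15998.08

Not relevant to the conversion: origin terminal — on the seller under both DAP and CIF; already in the DAP price and stays in the CIF price.
From DAP to CIF, the seller no longer bears: destination terminal, delivery.
CIF price = 17133.67 − 216.60 − 918.99 = 15998.08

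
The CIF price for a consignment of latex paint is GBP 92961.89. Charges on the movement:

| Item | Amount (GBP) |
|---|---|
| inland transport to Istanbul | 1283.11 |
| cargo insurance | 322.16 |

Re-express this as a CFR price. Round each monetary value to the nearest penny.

CFR price: GBP 92639.73

Not relevant to the conversion: inland to port — on the seller under both CIF and CFR; already in the CIF price and stays in the CFR price.
From CIF to CFR, the seller no longer bears: insurance.
CFR price = 92961.89 − 322.16 = 92639.73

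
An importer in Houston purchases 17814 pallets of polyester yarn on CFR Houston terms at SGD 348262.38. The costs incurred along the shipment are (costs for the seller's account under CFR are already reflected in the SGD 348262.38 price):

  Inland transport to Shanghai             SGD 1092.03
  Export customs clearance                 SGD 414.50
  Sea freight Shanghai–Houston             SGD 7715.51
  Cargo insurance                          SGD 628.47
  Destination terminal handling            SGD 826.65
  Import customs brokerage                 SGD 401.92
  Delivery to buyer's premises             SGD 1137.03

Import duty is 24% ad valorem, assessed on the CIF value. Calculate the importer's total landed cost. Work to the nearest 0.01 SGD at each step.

Total landed cost: SGD 434990.25

CFR: the seller pays costs through ocean freight to the destination port, but not insurance.
Already in the invoice (seller's account under CFR): inland to port, export clearance, freight — exclude.
CIF value = CFR price + insurance = 348262.38 + 628.47 = 348890.85
Import duty = 348890.85 × 24% = 83733.80
Buyer bears: insurance 628.47 + destination terminal 826.65 + brokerage 401.92 + delivery 1137.03 + duty 83733.80 = 86727.87
Landed cost = invoice 348262.38 + 86727.87 = 434990.25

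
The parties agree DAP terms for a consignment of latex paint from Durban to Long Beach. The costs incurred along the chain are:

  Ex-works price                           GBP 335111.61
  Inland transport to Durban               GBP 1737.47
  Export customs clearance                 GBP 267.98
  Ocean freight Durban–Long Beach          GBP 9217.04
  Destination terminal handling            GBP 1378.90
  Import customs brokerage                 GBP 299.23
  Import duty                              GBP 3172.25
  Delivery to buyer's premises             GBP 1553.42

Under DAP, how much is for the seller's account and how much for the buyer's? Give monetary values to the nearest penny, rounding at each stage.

Seller: GBP 349266.42; buyer: GBP 3471.48

DAP: the seller bears all costs to the named destination except import duty and clearance.
Seller's account: goods 335111.61 + inland to port 1737.47 + export clearance 267.98 + freight 9217.04 + destination terminal 1378.90 + delivery 1553.42 = 349266.42
Buyer's account: brokerage 299.23 + duty 3172.25 = 3471.48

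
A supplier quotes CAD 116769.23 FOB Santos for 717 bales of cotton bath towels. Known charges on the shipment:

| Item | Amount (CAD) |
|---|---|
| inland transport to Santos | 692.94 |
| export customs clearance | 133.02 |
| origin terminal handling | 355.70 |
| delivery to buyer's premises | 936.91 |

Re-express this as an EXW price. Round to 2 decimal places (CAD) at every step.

Not relevant to the conversion: delivery — on the buyer under both terms; not part of either seller's price.
From FOB to EXW, the seller no longer bears: inland to port, export clearance, origin terminal.
EXW price = 116769.23 − 692.94 − 133.02 − 355.70 = 115587.57

EXW price: CAD 115587.57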